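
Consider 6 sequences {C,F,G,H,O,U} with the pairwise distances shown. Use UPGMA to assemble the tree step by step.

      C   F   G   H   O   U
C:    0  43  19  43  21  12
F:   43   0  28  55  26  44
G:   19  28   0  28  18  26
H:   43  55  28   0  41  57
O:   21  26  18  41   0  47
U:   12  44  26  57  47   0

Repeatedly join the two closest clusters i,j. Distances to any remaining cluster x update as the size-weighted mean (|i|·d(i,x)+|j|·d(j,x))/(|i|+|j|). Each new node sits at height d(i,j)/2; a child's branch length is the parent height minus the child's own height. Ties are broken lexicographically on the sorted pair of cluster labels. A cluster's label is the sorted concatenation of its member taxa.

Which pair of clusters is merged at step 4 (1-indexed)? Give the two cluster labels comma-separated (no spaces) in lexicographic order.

iteration 1: select C,U (d=12); attach at lengths (6, 6); label the merged cluster CU
  updated: d(CU,F)=87/2, d(CU,G)=45/2, d(CU,H)=50, d(CU,O)=34
iteration 2: select G,O (d=18); attach at lengths (9, 9); label the merged cluster GO
  updated: d(CU,GO)=113/4, d(F,GO)=27, d(GO,H)=69/2
iteration 3: select F,GO (d=27); attach at lengths (27/2, 9/2); label the merged cluster FGO
  updated: d(CU,FGO)=100/3, d(FGO,H)=124/3
iteration 4: select CU,FGO (d=100/3); attach at lengths (32/3, 19/6); label the merged cluster CFGOU
  updated: d(CFGOU,H)=224/5
iteration 5: select CFGOU,H (d=224/5); attach at lengths (86/15, 112/5); label the merged cluster CFGHOU
final tree: (((C:6,U:6):32/3,(F:27/2,(G:9,O:9):9/2):19/6):86/15,H:112/5)
total length: 2699/30

CU,FGO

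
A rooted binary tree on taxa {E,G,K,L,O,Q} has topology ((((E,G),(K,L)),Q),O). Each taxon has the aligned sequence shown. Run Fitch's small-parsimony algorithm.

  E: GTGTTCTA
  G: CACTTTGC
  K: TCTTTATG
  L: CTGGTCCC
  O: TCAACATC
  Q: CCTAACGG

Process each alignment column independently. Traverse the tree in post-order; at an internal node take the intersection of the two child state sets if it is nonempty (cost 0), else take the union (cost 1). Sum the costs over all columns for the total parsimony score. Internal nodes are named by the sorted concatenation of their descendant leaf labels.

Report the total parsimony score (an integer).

site 0, node EG: E={G} ∪ G={C} → {C,G} (+1)
site 0, node KL: K={T} ∪ L={C} → {C,T} (+1)
site 0, node EGKL: EG={C,G} ∩ KL={C,T} → {C} (+0)
site 0, node EGKLQ: EGKL={C} ∩ Q={C} → {C} (+0)
site 0, node EGKLOQ: EGKLQ={C} ∪ O={T} → {C,T} (+1)
site 1, node EG: E={T} ∪ G={A} → {A,T} (+1)
site 1, node KL: K={C} ∪ L={T} → {C,T} (+1)
site 1, node EGKL: EG={A,T} ∩ KL={C,T} → {T} (+0)
site 1, node EGKLQ: EGKL={T} ∪ Q={C} → {C,T} (+1)
site 1, node EGKLOQ: EGKLQ={C,T} ∩ O={C} → {C} (+0)
site 2, node EG: E={G} ∪ G={C} → {C,G} (+1)
site 2, node KL: K={T} ∪ L={G} → {G,T} (+1)
site 2, node EGKL: EG={C,G} ∩ KL={G,T} → {G} (+0)
site 2, node EGKLQ: EGKL={G} ∪ Q={T} → {G,T} (+1)
site 2, node EGKLOQ: EGKLQ={G,T} ∪ O={A} → {A,G,T} (+1)
site 3, node EG: E={T} ∩ G={T} → {T} (+0)
site 3, node KL: K={T} ∪ L={G} → {G,T} (+1)
site 3, node EGKL: EG={T} ∩ KL={G,T} → {T} (+0)
site 3, node EGKLQ: EGKL={T} ∪ Q={A} → {A,T} (+1)
site 3, node EGKLOQ: EGKLQ={A,T} ∩ O={A} → {A} (+0)
site 4, node EG: E={T} ∩ G={T} → {T} (+0)
site 4, node KL: K={T} ∩ L={T} → {T} (+0)
site 4, node EGKL: EG={T} ∩ KL={T} → {T} (+0)
site 4, node EGKLQ: EGKL={T} ∪ Q={A} → {A,T} (+1)
site 4, node EGKLOQ: EGKLQ={A,T} ∪ O={C} → {A,C,T} (+1)
site 5, node EG: E={C} ∪ G={T} → {C,T} (+1)
site 5, node KL: K={A} ∪ L={C} → {A,C} (+1)
site 5, node EGKL: EG={C,T} ∩ KL={A,C} → {C} (+0)
site 5, node EGKLQ: EGKL={C} ∩ Q={C} → {C} (+0)
site 5, node EGKLOQ: EGKLQ={C} ∪ O={A} → {A,C} (+1)
site 6, node EG: E={T} ∪ G={G} → {G,T} (+1)
site 6, node KL: K={T} ∪ L={C} → {C,T} (+1)
site 6, node EGKL: EG={G,T} ∩ KL={C,T} → {T} (+0)
site 6, node EGKLQ: EGKL={T} ∪ Q={G} → {G,T} (+1)
site 6, node EGKLOQ: EGKLQ={G,T} ∩ O={T} → {T} (+0)
site 7, node EG: E={A} ∪ G={C} → {A,C} (+1)
site 7, node KL: K={G} ∪ L={C} → {C,G} (+1)
site 7, node EGKL: EG={A,C} ∩ KL={C,G} → {C} (+0)
site 7, node EGKLQ: EGKL={C} ∪ Q={G} → {C,G} (+1)
site 7, node EGKLOQ: EGKLQ={C,G} ∩ O={C} → {C} (+0)
per-site changes: [3, 3, 4, 2, 2, 3, 3, 3]; total = 23

23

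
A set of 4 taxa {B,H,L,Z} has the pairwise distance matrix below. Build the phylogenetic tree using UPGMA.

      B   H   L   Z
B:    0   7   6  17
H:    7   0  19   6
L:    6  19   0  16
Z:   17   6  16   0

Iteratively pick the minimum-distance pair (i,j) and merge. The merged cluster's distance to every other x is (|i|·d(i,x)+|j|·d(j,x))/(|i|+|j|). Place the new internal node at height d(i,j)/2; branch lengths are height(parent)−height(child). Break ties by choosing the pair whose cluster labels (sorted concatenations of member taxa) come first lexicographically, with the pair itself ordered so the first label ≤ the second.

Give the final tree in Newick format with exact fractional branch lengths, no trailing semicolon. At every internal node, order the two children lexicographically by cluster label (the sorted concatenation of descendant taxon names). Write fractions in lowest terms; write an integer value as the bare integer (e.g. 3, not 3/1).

((B:3,L:3):35/8,(H:3,Z:3):35/8)

iteration 1: select B,L (d=6); attach at lengths (3, 3); label the merged cluster BL
  updated: d(BL,H)=13, d(BL,Z)=33/2
iteration 2: select H,Z (d=6); attach at lengths (3, 3); label the merged cluster HZ
  updated: d(BL,HZ)=59/4
iteration 3: select BL,HZ (d=59/4); attach at lengths (35/8, 35/8); label the merged cluster BHLZ
final tree: ((B:3,L:3):35/8,(H:3,Z:3):35/8)
total length: 83/4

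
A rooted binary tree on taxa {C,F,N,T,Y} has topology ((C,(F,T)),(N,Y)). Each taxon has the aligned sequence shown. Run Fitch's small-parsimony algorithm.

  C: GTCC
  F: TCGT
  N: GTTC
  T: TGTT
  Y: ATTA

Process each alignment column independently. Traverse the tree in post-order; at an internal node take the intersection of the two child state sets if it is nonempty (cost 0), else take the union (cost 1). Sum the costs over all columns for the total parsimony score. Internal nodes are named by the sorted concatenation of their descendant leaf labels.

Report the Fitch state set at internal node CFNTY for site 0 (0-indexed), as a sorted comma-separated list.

site 0, node FT: F={T} ∩ T={T} → {T} (+0)
site 0, node CFT: C={G} ∪ FT={T} → {G,T} (+1)
site 0, node NY: N={G} ∪ Y={A} → {A,G} (+1)
site 0, node CFNTY: CFT={G,T} ∩ NY={A,G} → {G} (+0)
site 1, node FT: F={C} ∪ T={G} → {C,G} (+1)
site 1, node CFT: C={T} ∪ FT={C,G} → {C,G,T} (+1)
site 1, node NY: N={T} ∩ Y={T} → {T} (+0)
site 1, node CFNTY: CFT={C,G,T} ∩ NY={T} → {T} (+0)
site 2, node FT: F={G} ∪ T={T} → {G,T} (+1)
site 2, node CFT: C={C} ∪ FT={G,T} → {C,G,T} (+1)
site 2, node NY: N={T} ∩ Y={T} → {T} (+0)
site 2, node CFNTY: CFT={C,G,T} ∩ NY={T} → {T} (+0)
site 3, node FT: F={T} ∩ T={T} → {T} (+0)
site 3, node CFT: C={C} ∪ FT={T} → {C,T} (+1)
site 3, node NY: N={C} ∪ Y={A} → {A,C} (+1)
site 3, node CFNTY: CFT={C,T} ∩ NY={A,C} → {C} (+0)
per-site changes: [2, 2, 2, 2]; total = 8

G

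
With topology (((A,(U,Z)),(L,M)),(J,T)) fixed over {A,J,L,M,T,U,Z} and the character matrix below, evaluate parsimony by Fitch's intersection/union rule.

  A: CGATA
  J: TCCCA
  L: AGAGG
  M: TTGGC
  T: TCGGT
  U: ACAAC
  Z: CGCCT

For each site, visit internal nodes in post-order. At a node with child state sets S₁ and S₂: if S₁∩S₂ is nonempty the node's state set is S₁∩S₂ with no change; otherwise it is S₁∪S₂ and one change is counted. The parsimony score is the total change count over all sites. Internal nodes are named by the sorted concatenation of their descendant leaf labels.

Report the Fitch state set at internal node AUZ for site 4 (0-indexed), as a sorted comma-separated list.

A,C,T

site 0, node UZ: U={A} ∪ Z={C} → {A,C} (+1)
site 0, node AUZ: A={C} ∩ UZ={A,C} → {C} (+0)
site 0, node LM: L={A} ∪ M={T} → {A,T} (+1)
site 0, node ALMUZ: AUZ={C} ∪ LM={A,T} → {A,C,T} (+1)
site 0, node JT: J={T} ∩ T={T} → {T} (+0)
site 0, node AJLMTUZ: ALMUZ={A,C,T} ∩ JT={T} → {T} (+0)
site 1, node UZ: U={C} ∪ Z={G} → {C,G} (+1)
site 1, node AUZ: A={G} ∩ UZ={C,G} → {G} (+0)
site 1, node LM: L={G} ∪ M={T} → {G,T} (+1)
site 1, node ALMUZ: AUZ={G} ∩ LM={G,T} → {G} (+0)
site 1, node JT: J={C} ∩ T={C} → {C} (+0)
site 1, node AJLMTUZ: ALMUZ={G} ∪ JT={C} → {C,G} (+1)
site 2, node UZ: U={A} ∪ Z={C} → {A,C} (+1)
site 2, node AUZ: A={A} ∩ UZ={A,C} → {A} (+0)
site 2, node LM: L={A} ∪ M={G} → {A,G} (+1)
site 2, node ALMUZ: AUZ={A} ∩ LM={A,G} → {A} (+0)
site 2, node JT: J={C} ∪ T={G} → {C,G} (+1)
site 2, node AJLMTUZ: ALMUZ={A} ∪ JT={C,G} → {A,C,G} (+1)
site 3, node UZ: U={A} ∪ Z={C} → {A,C} (+1)
site 3, node AUZ: A={T} ∪ UZ={A,C} → {A,C,T} (+1)
site 3, node LM: L={G} ∩ M={G} → {G} (+0)
site 3, node ALMUZ: AUZ={A,C,T} ∪ LM={G} → {A,C,G,T} (+1)
site 3, node JT: J={C} ∪ T={G} → {C,G} (+1)
site 3, node AJLMTUZ: ALMUZ={A,C,G,T} ∩ JT={C,G} → {C,G} (+0)
site 4, node UZ: U={C} ∪ Z={T} → {C,T} (+1)
site 4, node AUZ: A={A} ∪ UZ={C,T} → {A,C,T} (+1)
site 4, node LM: L={G} ∪ M={C} → {C,G} (+1)
site 4, node ALMUZ: AUZ={A,C,T} ∩ LM={C,G} → {C} (+0)
site 4, node JT: J={A} ∪ T={T} → {A,T} (+1)
site 4, node AJLMTUZ: ALMUZ={C} ∪ JT={A,T} → {A,C,T} (+1)
per-site changes: [3, 3, 4, 4, 5]; total = 19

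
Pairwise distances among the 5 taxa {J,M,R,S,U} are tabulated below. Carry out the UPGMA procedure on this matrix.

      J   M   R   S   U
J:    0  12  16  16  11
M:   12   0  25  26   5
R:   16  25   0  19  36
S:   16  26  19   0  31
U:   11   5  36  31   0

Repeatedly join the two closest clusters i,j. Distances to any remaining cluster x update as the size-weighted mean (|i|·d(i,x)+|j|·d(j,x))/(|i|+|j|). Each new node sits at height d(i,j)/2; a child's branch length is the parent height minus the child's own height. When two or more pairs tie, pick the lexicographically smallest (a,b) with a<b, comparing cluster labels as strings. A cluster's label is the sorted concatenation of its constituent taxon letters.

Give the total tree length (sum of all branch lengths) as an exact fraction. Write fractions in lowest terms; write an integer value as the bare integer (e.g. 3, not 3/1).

1. join M+U (d=5) ⇒ MU; edges |M|=5/2, |U|=5/2
  updated: d(J,MU)=23/2, d(MU,R)=61/2, d(MU,S)=57/2
2. join J+MU (d=23/2) ⇒ JMU; edges |J|=23/4, |MU|=13/4
  updated: d(JMU,R)=77/3, d(JMU,S)=73/3
3. join R+S (d=19) ⇒ RS; edges |R|=19/2, |S|=19/2
  updated: d(JMU,RS)=25
4. join JMU+RS (d=25) ⇒ JMRSU; edges |JMU|=27/4, |RS|=3
final tree: ((J:23/4,(M:5/2,U:5/2):13/4):27/4,(R:19/2,S:19/2):3)
total length: 171/4

171/4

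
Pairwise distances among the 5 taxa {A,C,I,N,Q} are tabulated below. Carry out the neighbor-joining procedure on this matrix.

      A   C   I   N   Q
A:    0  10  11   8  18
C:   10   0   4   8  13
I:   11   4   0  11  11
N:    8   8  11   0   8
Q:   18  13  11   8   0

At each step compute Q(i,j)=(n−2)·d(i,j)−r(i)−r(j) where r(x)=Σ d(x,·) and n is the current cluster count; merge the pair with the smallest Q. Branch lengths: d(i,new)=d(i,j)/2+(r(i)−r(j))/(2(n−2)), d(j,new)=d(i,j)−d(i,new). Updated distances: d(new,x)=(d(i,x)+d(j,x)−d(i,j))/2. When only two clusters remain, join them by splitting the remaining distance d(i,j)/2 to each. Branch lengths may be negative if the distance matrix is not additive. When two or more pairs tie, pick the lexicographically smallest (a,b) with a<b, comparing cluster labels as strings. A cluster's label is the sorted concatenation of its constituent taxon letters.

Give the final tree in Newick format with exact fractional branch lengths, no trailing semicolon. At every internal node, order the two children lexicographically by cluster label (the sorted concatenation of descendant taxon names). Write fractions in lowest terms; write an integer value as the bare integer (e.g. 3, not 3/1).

1. join N+Q (d=8, Q=-61) ⇒ NQ; edges |N|=3/2, |Q|=13/2
  updated: d(A,NQ)=9, d(C,NQ)=13/2, d(I,NQ)=7
2. join A+NQ (d=9, Q=-69/2) ⇒ ANQ; edges |A|=51/8, |NQ|=21/8
  updated: d(ANQ,C)=15/4, d(ANQ,I)=9/2
3. join ANQ+C (d=15/4, Q=-49/4) ⇒ ACNQ; edges |ANQ|=17/8, |C|=13/8
  updated: d(ACNQ,I)=19/8
4. join ACNQ+I (d=19/8) ⇒ ACINQ; edges |ACNQ|=19/16, |I|=19/16
final tree: (((A:51/8,(N:3/2,Q:13/2):21/8):17/8,C:13/8):19/16,I:19/16)
total length: 185/8

(((A:51/8,(N:3/2,Q:13/2):21/8):17/8,C:13/8):19/16,I:19/16)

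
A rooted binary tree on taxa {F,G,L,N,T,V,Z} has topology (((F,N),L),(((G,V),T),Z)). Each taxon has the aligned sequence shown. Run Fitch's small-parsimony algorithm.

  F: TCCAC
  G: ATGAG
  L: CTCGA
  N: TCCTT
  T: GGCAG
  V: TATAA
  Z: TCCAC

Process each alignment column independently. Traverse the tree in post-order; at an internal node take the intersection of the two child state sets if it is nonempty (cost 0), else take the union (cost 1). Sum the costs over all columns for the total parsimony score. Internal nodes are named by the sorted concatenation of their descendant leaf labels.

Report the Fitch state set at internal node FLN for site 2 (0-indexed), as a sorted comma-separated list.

[col 0] FN: children F:{T}, N:{T} ∩→ {T}; cost 0
[col 0] FLN: children FN:{T}, L:{C} ∪→ {C,T}; cost 1
[col 0] GV: children G:{A}, V:{T} ∪→ {A,T}; cost 1
[col 0] GTV: children GV:{A,T}, T:{G} ∪→ {A,G,T}; cost 1
[col 0] GTVZ: children GTV:{A,G,T}, Z:{T} ∩→ {T}; cost 0
[col 0] FGLNTVZ: children FLN:{C,T}, GTVZ:{T} ∩→ {T}; cost 0
[col 1] FN: children F:{C}, N:{C} ∩→ {C}; cost 0
[col 1] FLN: children FN:{C}, L:{T} ∪→ {C,T}; cost 1
[col 1] GV: children G:{T}, V:{A} ∪→ {A,T}; cost 1
[col 1] GTV: children GV:{A,T}, T:{G} ∪→ {A,G,T}; cost 1
[col 1] GTVZ: children GTV:{A,G,T}, Z:{C} ∪→ {A,C,G,T}; cost 1
[col 1] FGLNTVZ: children FLN:{C,T}, GTVZ:{A,C,G,T} ∩→ {C,T}; cost 0
[col 2] FN: children F:{C}, N:{C} ∩→ {C}; cost 0
[col 2] FLN: children FN:{C}, L:{C} ∩→ {C}; cost 0
[col 2] GV: children G:{G}, V:{T} ∪→ {G,T}; cost 1
[col 2] GTV: children GV:{G,T}, T:{C} ∪→ {C,G,T}; cost 1
[col 2] GTVZ: children GTV:{C,G,T}, Z:{C} ∩→ {C}; cost 0
[col 2] FGLNTVZ: children FLN:{C}, GTVZ:{C} ∩→ {C}; cost 0
[col 3] FN: children F:{A}, N:{T} ∪→ {A,T}; cost 1
[col 3] FLN: children FN:{A,T}, L:{G} ∪→ {A,G,T}; cost 1
[col 3] GV: children G:{A}, V:{A} ∩→ {A}; cost 0
[col 3] GTV: children GV:{A}, T:{A} ∩→ {A}; cost 0
[col 3] GTVZ: children GTV:{A}, Z:{A} ∩→ {A}; cost 0
[col 3] FGLNTVZ: children FLN:{A,G,T}, GTVZ:{A} ∩→ {A}; cost 0
[col 4] FN: children F:{C}, N:{T} ∪→ {C,T}; cost 1
[col 4] FLN: children FN:{C,T}, L:{A} ∪→ {A,C,T}; cost 1
[col 4] GV: children G:{G}, V:{A} ∪→ {A,G}; cost 1
[col 4] GTV: children GV:{A,G}, T:{G} ∩→ {G}; cost 0
[col 4] GTVZ: children GTV:{G}, Z:{C} ∪→ {C,G}; cost 1
[col 4] FGLNTVZ: children FLN:{A,C,T}, GTVZ:{C,G} ∩→ {C}; cost 0
per-site changes: [3, 4, 2, 2, 4]; total = 15

C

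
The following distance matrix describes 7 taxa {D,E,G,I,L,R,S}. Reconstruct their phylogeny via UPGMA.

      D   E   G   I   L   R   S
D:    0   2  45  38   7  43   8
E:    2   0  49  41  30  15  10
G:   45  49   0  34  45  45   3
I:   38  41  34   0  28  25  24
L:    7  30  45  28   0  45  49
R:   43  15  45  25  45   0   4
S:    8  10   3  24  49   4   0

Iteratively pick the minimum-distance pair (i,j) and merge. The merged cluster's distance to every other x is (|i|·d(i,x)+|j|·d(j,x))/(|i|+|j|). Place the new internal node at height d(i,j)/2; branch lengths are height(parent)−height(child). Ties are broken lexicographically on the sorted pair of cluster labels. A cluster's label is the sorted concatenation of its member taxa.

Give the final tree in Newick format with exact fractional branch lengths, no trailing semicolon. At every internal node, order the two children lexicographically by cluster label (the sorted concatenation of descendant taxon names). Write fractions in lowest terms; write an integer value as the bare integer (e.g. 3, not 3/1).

(((D:1,E:1):33/4,L:37/4):97/12,(((G:3/2,S:3/2):43/4,R:49/4):19/12,I:83/6):7/2)

iteration 1: select D,E (d=2); attach at lengths (1, 1); label the merged cluster DE
  updated: d(DE,G)=47, d(DE,I)=79/2, d(DE,L)=37/2, d(DE,R)=29, d(DE,S)=9
iteration 2: select G,S (d=3); attach at lengths (3/2, 3/2); label the merged cluster GS
  updated: d(DE,GS)=28, d(GS,I)=29, d(GS,L)=47, d(GS,R)=49/2
iteration 3: select DE,L (d=37/2); attach at lengths (33/4, 37/4); label the merged cluster DEL
  updated: d(DEL,GS)=103/3, d(DEL,I)=107/3, d(DEL,R)=103/3
iteration 4: select GS,R (d=49/2); attach at lengths (43/4, 49/4); label the merged cluster GRS
  updated: d(DEL,GRS)=103/3, d(GRS,I)=83/3
iteration 5: select GRS,I (d=83/3); attach at lengths (19/12, 83/6); label the merged cluster GIRS
  updated: d(DEL,GIRS)=104/3
iteration 6: select DEL,GIRS (d=104/3); attach at lengths (97/12, 7/2); label the merged cluster DEGILRS
final tree: (((D:1,E:1):33/4,L:37/4):97/12,(((G:3/2,S:3/2):43/4,R:49/4):19/12,I:83/6):7/2)
total length: 145/2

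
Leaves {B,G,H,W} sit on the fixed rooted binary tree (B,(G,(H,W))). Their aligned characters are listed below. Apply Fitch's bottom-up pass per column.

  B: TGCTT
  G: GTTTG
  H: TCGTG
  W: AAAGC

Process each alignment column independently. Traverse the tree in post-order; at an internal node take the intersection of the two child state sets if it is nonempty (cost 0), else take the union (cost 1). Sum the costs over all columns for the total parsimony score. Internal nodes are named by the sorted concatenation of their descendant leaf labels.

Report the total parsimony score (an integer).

[col 0] HW: children H:{T}, W:{A} ∪→ {A,T}; cost 1
[col 0] GHW: children G:{G}, HW:{A,T} ∪→ {A,G,T}; cost 1
[col 0] BGHW: children B:{T}, GHW:{A,G,T} ∩→ {T}; cost 0
[col 1] HW: children H:{C}, W:{A} ∪→ {A,C}; cost 1
[col 1] GHW: children G:{T}, HW:{A,C} ∪→ {A,C,T}; cost 1
[col 1] BGHW: children B:{G}, GHW:{A,C,T} ∪→ {A,C,G,T}; cost 1
[col 2] HW: children H:{G}, W:{A} ∪→ {A,G}; cost 1
[col 2] GHW: children G:{T}, HW:{A,G} ∪→ {A,G,T}; cost 1
[col 2] BGHW: children B:{C}, GHW:{A,G,T} ∪→ {A,C,G,T}; cost 1
[col 3] HW: children H:{T}, W:{G} ∪→ {G,T}; cost 1
[col 3] GHW: children G:{T}, HW:{G,T} ∩→ {T}; cost 0
[col 3] BGHW: children B:{T}, GHW:{T} ∩→ {T}; cost 0
[col 4] HW: children H:{G}, W:{C} ∪→ {C,G}; cost 1
[col 4] GHW: children G:{G}, HW:{C,G} ∩→ {G}; cost 0
[col 4] BGHW: children B:{T}, GHW:{G} ∪→ {G,T}; cost 1
per-site changes: [2, 3, 3, 1, 2]; total = 11

11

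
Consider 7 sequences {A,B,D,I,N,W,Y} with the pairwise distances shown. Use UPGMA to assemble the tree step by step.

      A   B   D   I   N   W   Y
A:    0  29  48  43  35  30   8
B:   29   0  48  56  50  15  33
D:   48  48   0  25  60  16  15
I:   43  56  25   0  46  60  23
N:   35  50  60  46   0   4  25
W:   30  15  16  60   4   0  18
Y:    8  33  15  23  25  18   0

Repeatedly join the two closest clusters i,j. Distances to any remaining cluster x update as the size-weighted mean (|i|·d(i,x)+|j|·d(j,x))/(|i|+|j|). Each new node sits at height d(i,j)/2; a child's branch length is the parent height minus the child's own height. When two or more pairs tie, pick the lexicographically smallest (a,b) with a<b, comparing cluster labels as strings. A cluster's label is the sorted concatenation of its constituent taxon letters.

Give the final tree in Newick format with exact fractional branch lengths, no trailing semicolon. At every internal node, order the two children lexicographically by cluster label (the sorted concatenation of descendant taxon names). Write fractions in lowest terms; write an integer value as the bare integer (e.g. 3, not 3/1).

((((A:4,Y:4):19/2,(N:2,W:2):23/2):19/8,B:127/8):39/8,(D:25/2,I:25/2):33/4)

1. join N+W (d=4) ⇒ NW; edges |N|=2, |W|=2
  updated: d(A,NW)=65/2, d(B,NW)=65/2, d(D,NW)=38, d(I,NW)=53, d(NW,Y)=43/2
2. join A+Y (d=8) ⇒ AY; edges |A|=4, |Y|=4
  updated: d(AY,B)=31, d(AY,D)=63/2, d(AY,I)=33, d(AY,NW)=27
3. join D+I (d=25) ⇒ DI; edges |D|=25/2, |I|=25/2
  updated: d(AY,DI)=129/4, d(B,DI)=52, d(DI,NW)=91/2
4. join AY+NW (d=27) ⇒ ANWY; edges |AY|=19/2, |NW|=23/2
  updated: d(ANWY,B)=127/4, d(ANWY,DI)=311/8
5. join ANWY+B (d=127/4) ⇒ ABNWY; edges |ANWY|=19/8, |B|=127/8
  updated: d(ABNWY,DI)=83/2
6. join ABNWY+DI (d=83/2) ⇒ ABDINWY; edges |ABNWY|=39/8, |DI|=33/4
final tree: ((((A:4,Y:4):19/2,(N:2,W:2):23/2):19/8,B:127/8):39/8,(D:25/2,I:25/2):33/4)
total length: 715/8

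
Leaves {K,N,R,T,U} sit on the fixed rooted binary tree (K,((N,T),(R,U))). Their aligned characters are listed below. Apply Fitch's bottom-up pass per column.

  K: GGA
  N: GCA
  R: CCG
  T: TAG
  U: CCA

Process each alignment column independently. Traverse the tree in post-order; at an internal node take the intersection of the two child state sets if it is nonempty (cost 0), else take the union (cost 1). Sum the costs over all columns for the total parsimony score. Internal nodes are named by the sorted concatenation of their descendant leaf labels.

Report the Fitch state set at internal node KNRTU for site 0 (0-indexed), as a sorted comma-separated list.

site 0, node NT: N={G} ∪ T={T} → {G,T} (+1)
site 0, node RU: R={C} ∩ U={C} → {C} (+0)
site 0, node NRTU: NT={G,T} ∪ RU={C} → {C,G,T} (+1)
site 0, node KNRTU: K={G} ∩ NRTU={C,G,T} → {G} (+0)
site 1, node NT: N={C} ∪ T={A} → {A,C} (+1)
site 1, node RU: R={C} ∩ U={C} → {C} (+0)
site 1, node NRTU: NT={A,C} ∩ RU={C} → {C} (+0)
site 1, node KNRTU: K={G} ∪ NRTU={C} → {C,G} (+1)
site 2, node NT: N={A} ∪ T={G} → {A,G} (+1)
site 2, node RU: R={G} ∪ U={A} → {A,G} (+1)
site 2, node NRTU: NT={A,G} ∩ RU={A,G} → {A,G} (+0)
site 2, node KNRTU: K={A} ∩ NRTU={A,G} → {A} (+0)
per-site changes: [2, 2, 2]; total = 6

G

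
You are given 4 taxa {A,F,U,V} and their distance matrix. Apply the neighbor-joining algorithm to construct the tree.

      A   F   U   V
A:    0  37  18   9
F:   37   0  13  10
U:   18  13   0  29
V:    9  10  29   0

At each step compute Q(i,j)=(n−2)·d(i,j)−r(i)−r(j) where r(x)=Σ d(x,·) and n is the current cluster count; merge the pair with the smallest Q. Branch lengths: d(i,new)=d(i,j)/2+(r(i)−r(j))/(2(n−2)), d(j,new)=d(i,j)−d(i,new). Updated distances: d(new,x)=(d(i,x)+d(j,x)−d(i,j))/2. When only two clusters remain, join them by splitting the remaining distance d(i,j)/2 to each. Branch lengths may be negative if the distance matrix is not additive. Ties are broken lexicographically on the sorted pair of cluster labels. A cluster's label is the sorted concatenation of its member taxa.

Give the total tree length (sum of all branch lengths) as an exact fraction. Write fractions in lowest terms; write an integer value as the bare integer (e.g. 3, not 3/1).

69/2

iteration 1: select A,V (d=9, Q=-94); attach at lengths (17/2, 1/2); label the merged cluster AV
  updated: d(AV,F)=19, d(AV,U)=19
iteration 2: select AV,F (d=19, Q=-51); attach at lengths (25/2, 13/2); label the merged cluster AFV
  updated: d(AFV,U)=13/2
iteration 3: select AFV,U (d=13/2); attach at lengths (13/4, 13/4); label the merged cluster AFUV
final tree: (((A:17/2,V:1/2):25/2,F:13/2):13/4,U:13/4)
total length: 69/2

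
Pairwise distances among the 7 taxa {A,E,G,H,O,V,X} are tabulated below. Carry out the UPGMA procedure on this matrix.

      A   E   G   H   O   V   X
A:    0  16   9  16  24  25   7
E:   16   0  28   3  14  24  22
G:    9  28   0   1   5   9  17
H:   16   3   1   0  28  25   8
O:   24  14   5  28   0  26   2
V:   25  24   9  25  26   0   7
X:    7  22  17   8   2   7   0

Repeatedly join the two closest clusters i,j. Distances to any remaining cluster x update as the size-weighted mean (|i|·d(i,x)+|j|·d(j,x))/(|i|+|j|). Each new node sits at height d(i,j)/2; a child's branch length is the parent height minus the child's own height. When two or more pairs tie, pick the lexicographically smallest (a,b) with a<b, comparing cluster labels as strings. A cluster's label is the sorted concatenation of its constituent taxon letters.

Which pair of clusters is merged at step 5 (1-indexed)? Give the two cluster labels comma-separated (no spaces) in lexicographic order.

step 1: merge (G,H) at d=1; branch lengths G→1/2, H→1/2; new cluster GH
  updated: d(A,GH)=25/2, d(E,GH)=31/2, d(GH,O)=33/2, d(GH,V)=17, d(GH,X)=25/2
step 2: merge (O,X) at d=2; branch lengths O→1, X→1; new cluster OX
  updated: d(A,OX)=31/2, d(E,OX)=18, d(GH,OX)=29/2, d(OX,V)=33/2
step 3: merge (A,GH) at d=25/2; branch lengths A→25/4, GH→23/4; new cluster AGH
  updated: d(AGH,E)=47/3, d(AGH,OX)=89/6, d(AGH,V)=59/3
step 4: merge (AGH,OX) at d=89/6; branch lengths AGH→7/6, OX→77/12; new cluster AGHOX
  updated: d(AGHOX,E)=83/5, d(AGHOX,V)=92/5
step 5: merge (AGHOX,E) at d=83/5; branch lengths AGHOX→53/60, E→83/10; new cluster AEGHOX
  updated: d(AEGHOX,V)=58/3
step 6: merge (AEGHOX,V) at d=58/3; branch lengths AEGHOX→41/30, V→29/3; new cluster AEGHOVX
final tree: ((((A:25/4,(G:1/2,H:1/2):23/4):7/6,(O:1,X:1):77/12):53/60,E:83/10):41/30,V:29/3)
total length: 214/5

AGHOX,E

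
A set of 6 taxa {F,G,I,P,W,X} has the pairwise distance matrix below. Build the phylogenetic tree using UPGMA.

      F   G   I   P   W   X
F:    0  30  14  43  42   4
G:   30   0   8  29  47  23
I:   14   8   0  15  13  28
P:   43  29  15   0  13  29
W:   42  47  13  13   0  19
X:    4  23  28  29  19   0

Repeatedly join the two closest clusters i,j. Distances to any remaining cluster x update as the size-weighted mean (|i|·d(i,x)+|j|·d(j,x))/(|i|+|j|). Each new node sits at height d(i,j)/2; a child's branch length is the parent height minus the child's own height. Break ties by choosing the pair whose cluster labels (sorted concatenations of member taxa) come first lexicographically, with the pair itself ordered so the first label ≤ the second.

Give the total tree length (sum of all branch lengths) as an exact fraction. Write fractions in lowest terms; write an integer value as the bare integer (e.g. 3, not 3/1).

step 1: merge (F,X) at d=4; branch lengths F→2, X→2; new cluster FX
  updated: d(FX,G)=53/2, d(FX,I)=21, d(FX,P)=36, d(FX,W)=61/2
step 2: merge (G,I) at d=8; branch lengths G→4, I→4; new cluster GI
  updated: d(FX,GI)=95/4, d(GI,P)=22, d(GI,W)=30
step 3: merge (P,W) at d=13; branch lengths P→13/2, W→13/2; new cluster PW
  updated: d(FX,PW)=133/4, d(GI,PW)=26
step 4: merge (FX,GI) at d=95/4; branch lengths FX→79/8, GI→63/8; new cluster FGIX
  updated: d(FGIX,PW)=237/8
step 5: merge (FGIX,PW) at d=237/8; branch lengths FGIX→47/16, PW→133/16; new cluster FGIPWX
final tree: (((F:2,X:2):79/8,(G:4,I:4):63/8):47/16,(P:13/2,W:13/2):133/16)
total length: 54

54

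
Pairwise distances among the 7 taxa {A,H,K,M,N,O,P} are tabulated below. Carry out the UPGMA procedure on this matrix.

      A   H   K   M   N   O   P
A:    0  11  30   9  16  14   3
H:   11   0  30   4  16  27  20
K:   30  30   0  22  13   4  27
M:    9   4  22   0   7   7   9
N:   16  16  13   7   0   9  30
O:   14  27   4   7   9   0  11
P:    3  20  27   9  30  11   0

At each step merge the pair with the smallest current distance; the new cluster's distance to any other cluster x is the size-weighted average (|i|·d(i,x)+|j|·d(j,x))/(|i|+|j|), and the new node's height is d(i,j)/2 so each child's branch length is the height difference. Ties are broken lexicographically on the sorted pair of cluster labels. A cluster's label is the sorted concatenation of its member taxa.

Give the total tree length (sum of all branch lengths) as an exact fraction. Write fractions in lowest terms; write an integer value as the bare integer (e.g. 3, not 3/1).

295/8

step 1: merge (A,P) at d=3; branch lengths A→3/2, P→3/2; new cluster AP
  updated: d(AP,H)=31/2, d(AP,K)=57/2, d(AP,M)=9, d(AP,N)=23, d(AP,O)=25/2
step 2: merge (H,M) at d=4; branch lengths H→2, M→2; new cluster HM
  updated: d(AP,HM)=49/4, d(HM,K)=26, d(HM,N)=23/2, d(HM,O)=17
step 3: merge (K,O) at d=4; branch lengths K→2, O→2; new cluster KO
  updated: d(AP,KO)=41/2, d(HM,KO)=43/2, d(KO,N)=11
step 4: merge (KO,N) at d=11; branch lengths KO→7/2, N→11/2; new cluster KNO
  updated: d(AP,KNO)=64/3, d(HM,KNO)=109/6
step 5: merge (AP,HM) at d=49/4; branch lengths AP→37/8, HM→33/8; new cluster AHMP
  updated: d(AHMP,KNO)=79/4
step 6: merge (AHMP,KNO) at d=79/4; branch lengths AHMP→15/4, KNO→35/8; new cluster AHKMNOP
final tree: (((A:3/2,P:3/2):37/8,(H:2,M:2):33/8):15/4,((K:2,O:2):7/2,N:11/2):35/8)
total length: 295/8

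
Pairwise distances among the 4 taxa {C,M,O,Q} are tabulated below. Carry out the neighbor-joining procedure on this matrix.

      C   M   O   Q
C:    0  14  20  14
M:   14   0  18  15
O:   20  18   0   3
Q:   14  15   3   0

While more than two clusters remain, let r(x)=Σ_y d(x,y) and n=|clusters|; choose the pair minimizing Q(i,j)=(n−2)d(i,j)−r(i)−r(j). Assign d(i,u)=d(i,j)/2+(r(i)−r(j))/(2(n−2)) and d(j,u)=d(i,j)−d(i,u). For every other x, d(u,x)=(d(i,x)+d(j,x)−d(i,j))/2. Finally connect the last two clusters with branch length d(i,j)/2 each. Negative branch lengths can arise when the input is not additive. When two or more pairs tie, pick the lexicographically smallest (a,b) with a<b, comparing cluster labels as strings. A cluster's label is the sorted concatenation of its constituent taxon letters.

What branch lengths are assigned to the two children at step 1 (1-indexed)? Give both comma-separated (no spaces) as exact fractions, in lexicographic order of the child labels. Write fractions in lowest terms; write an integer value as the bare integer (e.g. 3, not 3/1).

step 1: merge (C,M) at d=14, Q=-67; branch lengths C→29/4, M→27/4; new cluster CM
  updated: d(CM,O)=12, d(CM,Q)=15/2
step 2: merge (CM,O) at d=12, Q=-45/2; branch lengths CM→33/4, O→15/4; new cluster CMO
  updated: d(CMO,Q)=-3/4
step 3: merge (CMO,Q) at d=-3/4; branch lengths CMO→-3/8, Q→-3/8; new cluster CMOQ
final tree: (((C:29/4,M:27/4):33/4,O:15/4):-3/8,Q:-3/8)
total length: 101/4

29/4,27/4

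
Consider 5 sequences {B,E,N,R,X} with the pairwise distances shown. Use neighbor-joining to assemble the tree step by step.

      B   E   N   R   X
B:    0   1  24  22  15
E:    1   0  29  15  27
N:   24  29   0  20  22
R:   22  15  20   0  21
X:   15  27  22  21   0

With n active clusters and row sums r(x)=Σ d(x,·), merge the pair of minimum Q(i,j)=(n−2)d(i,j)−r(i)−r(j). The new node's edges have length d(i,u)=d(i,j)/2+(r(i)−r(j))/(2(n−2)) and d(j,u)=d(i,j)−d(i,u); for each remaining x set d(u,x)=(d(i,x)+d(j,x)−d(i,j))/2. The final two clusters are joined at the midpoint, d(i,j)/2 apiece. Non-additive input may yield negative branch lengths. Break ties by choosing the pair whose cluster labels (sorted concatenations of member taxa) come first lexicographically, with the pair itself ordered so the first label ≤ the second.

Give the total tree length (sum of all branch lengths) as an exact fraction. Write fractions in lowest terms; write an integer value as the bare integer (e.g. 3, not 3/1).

343/8

iteration 1: select B,E (d=1, Q=-131); attach at lengths (-7/6, 13/6); label the merged cluster BE
  updated: d(BE,N)=26, d(BE,R)=18, d(BE,X)=41/2
iteration 2: select BE,R (d=18, Q=-175/2); attach at lengths (83/8, 61/8); label the merged cluster BER
  updated: d(BER,N)=14, d(BER,X)=47/4
iteration 3: select BER,N (d=14, Q=-191/4); attach at lengths (15/8, 97/8); label the merged cluster BENR
  updated: d(BENR,X)=79/8
iteration 4: select BENR,X (d=79/8); attach at lengths (79/16, 79/16); label the merged cluster BENRX
final tree: ((((B:-7/6,E:13/6):83/8,R:61/8):15/8,N:97/8):79/16,X:79/16)
total length: 343/8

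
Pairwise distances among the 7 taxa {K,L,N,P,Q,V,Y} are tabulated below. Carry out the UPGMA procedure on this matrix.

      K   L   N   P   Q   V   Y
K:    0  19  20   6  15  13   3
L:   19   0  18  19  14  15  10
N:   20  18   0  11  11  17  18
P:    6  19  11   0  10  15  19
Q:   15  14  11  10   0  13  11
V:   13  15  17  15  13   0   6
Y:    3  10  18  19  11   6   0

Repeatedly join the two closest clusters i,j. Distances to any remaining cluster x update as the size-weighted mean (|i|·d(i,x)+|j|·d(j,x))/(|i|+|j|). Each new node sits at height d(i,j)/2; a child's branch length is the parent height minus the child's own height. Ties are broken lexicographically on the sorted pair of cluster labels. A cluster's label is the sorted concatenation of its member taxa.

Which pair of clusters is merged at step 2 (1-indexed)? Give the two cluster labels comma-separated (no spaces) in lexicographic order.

iteration 1: select K,Y (d=3); attach at lengths (3/2, 3/2); label the merged cluster KY
  updated: d(KY,L)=29/2, d(KY,N)=19, d(KY,P)=25/2, d(KY,Q)=13, d(KY,V)=19/2
iteration 2: select KY,V (d=19/2); attach at lengths (13/4, 19/4); label the merged cluster KVY
  updated: d(KVY,L)=44/3, d(KVY,N)=55/3, d(KVY,P)=40/3, d(KVY,Q)=13
iteration 3: select P,Q (d=10); attach at lengths (5, 5); label the merged cluster PQ
  updated: d(KVY,PQ)=79/6, d(L,PQ)=33/2, d(N,PQ)=11
iteration 4: select N,PQ (d=11); attach at lengths (11/2, 1/2); label the merged cluster NPQ
  updated: d(KVY,NPQ)=134/9, d(L,NPQ)=17
iteration 5: select KVY,L (d=44/3); attach at lengths (31/12, 22/3); label the merged cluster KLVY
  updated: d(KLVY,NPQ)=185/12
iteration 6: select KLVY,NPQ (d=185/12); attach at lengths (3/8, 53/24); label the merged cluster KLNPQVY
final tree: ((((K:3/2,Y:3/2):13/4,V:19/4):31/12,L:22/3):3/8,(N:11/2,(P:5,Q:5):1/2):53/24)
total length: 79/2

KY,V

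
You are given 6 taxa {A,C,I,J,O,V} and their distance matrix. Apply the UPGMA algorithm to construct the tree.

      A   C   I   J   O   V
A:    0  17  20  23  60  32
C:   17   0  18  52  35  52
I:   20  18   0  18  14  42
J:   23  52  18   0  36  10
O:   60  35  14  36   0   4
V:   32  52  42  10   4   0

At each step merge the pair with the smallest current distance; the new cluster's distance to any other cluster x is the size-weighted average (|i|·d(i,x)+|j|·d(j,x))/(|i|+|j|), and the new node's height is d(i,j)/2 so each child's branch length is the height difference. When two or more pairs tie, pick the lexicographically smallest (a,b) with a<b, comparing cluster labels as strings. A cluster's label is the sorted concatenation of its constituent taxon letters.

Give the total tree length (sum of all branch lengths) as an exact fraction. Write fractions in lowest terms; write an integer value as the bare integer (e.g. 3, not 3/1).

275/4

1. join O+V (d=4) ⇒ OV; edges |O|=2, |V|=2
  updated: d(A,OV)=46, d(C,OV)=87/2, d(I,OV)=28, d(J,OV)=23
2. join A+C (d=17) ⇒ AC; edges |A|=17/2, |C|=17/2
  updated: d(AC,I)=19, d(AC,J)=75/2, d(AC,OV)=179/4
3. join I+J (d=18) ⇒ IJ; edges |I|=9, |J|=9
  updated: d(AC,IJ)=113/4, d(IJ,OV)=51/2
4. join IJ+OV (d=51/2) ⇒ IJOV; edges |IJ|=15/4, |OV|=43/4
  updated: d(AC,IJOV)=73/2
5. join AC+IJOV (d=73/2) ⇒ ACIJOV; edges |AC|=39/4, |IJOV|=11/2
final tree: ((A:17/2,C:17/2):39/4,((I:9,J:9):15/4,(O:2,V:2):43/4):11/2)
total length: 275/4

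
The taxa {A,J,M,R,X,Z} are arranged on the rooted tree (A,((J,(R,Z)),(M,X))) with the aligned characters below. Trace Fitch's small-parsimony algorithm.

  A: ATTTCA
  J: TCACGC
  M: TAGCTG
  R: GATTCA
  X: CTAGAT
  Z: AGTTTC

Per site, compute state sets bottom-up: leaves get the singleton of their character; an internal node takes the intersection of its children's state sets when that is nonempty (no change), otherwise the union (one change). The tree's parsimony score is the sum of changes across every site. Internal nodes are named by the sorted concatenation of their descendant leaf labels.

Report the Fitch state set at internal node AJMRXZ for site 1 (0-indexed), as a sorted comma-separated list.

[col 0] RZ: children R:{G}, Z:{A} ∪→ {A,G}; cost 1
[col 0] JRZ: children J:{T}, RZ:{A,G} ∪→ {A,G,T}; cost 1
[col 0] MX: children M:{T}, X:{C} ∪→ {C,T}; cost 1
[col 0] JMRXZ: children JRZ:{A,G,T}, MX:{C,T} ∩→ {T}; cost 0
[col 0] AJMRXZ: children A:{A}, JMRXZ:{T} ∪→ {A,T}; cost 1
[col 1] RZ: children R:{A}, Z:{G} ∪→ {A,G}; cost 1
[col 1] JRZ: children J:{C}, RZ:{A,G} ∪→ {A,C,G}; cost 1
[col 1] MX: children M:{A}, X:{T} ∪→ {A,T}; cost 1
[col 1] JMRXZ: children JRZ:{A,C,G}, MX:{A,T} ∩→ {A}; cost 0
[col 1] AJMRXZ: children A:{T}, JMRXZ:{A} ∪→ {A,T}; cost 1
[col 2] RZ: children R:{T}, Z:{T} ∩→ {T}; cost 0
[col 2] JRZ: children J:{A}, RZ:{T} ∪→ {A,T}; cost 1
[col 2] MX: children M:{G}, X:{A} ∪→ {A,G}; cost 1
[col 2] JMRXZ: children JRZ:{A,T}, MX:{A,G} ∩→ {A}; cost 0
[col 2] AJMRXZ: children A:{T}, JMRXZ:{A} ∪→ {A,T}; cost 1
[col 3] RZ: children R:{T}, Z:{T} ∩→ {T}; cost 0
[col 3] JRZ: children J:{C}, RZ:{T} ∪→ {C,T}; cost 1
[col 3] MX: children M:{C}, X:{G} ∪→ {C,G}; cost 1
[col 3] JMRXZ: children JRZ:{C,T}, MX:{C,G} ∩→ {C}; cost 0
[col 3] AJMRXZ: children A:{T}, JMRXZ:{C} ∪→ {C,T}; cost 1
[col 4] RZ: children R:{C}, Z:{T} ∪→ {C,T}; cost 1
[col 4] JRZ: children J:{G}, RZ:{C,T} ∪→ {C,G,T}; cost 1
[col 4] MX: children M:{T}, X:{A} ∪→ {A,T}; cost 1
[col 4] JMRXZ: children JRZ:{C,G,T}, MX:{A,T} ∩→ {T}; cost 0
[col 4] AJMRXZ: children A:{C}, JMRXZ:{T} ∪→ {C,T}; cost 1
[col 5] RZ: children R:{A}, Z:{C} ∪→ {A,C}; cost 1
[col 5] JRZ: children J:{C}, RZ:{A,C} ∩→ {C}; cost 0
[col 5] MX: children M:{G}, X:{T} ∪→ {G,T}; cost 1
[col 5] JMRXZ: children JRZ:{C}, MX:{G,T} ∪→ {C,G,T}; cost 1
[col 5] AJMRXZ: children A:{A}, JMRXZ:{C,G,T} ∪→ {A,C,G,T}; cost 1
per-site changes: [4, 4, 3, 3, 4, 4]; total = 22

A,T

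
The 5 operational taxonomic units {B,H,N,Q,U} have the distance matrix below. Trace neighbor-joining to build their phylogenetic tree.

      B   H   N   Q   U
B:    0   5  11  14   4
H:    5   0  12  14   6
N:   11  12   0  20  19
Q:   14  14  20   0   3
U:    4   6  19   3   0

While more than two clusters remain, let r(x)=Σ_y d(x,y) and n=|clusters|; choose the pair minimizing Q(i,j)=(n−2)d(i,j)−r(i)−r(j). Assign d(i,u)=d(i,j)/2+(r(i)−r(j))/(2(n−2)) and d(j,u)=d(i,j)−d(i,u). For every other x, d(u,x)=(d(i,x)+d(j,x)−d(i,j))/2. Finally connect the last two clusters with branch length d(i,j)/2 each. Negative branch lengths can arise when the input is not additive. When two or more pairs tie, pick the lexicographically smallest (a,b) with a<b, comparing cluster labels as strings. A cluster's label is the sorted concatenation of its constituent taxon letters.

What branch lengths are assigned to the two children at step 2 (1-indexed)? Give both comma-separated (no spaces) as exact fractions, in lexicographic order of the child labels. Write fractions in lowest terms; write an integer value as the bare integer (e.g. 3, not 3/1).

9/8,79/8

1. join Q+U (d=3, Q=-74) ⇒ QU; edges |Q|=14/3, |U|=-5/3
  updated: d(B,QU)=15/2, d(H,QU)=17/2, d(N,QU)=18
2. join B+N (d=11, Q=-85/2) ⇒ BN; edges |B|=9/8, |N|=79/8
  updated: d(BN,H)=3, d(BN,QU)=29/4
3. join BN+H (d=3, Q=-75/4) ⇒ BHN; edges |BN|=7/8, |H|=17/8
  updated: d(BHN,QU)=51/8
4. join BHN+QU (d=51/8) ⇒ BHNQU; edges |BHN|=51/16, |QU|=51/16
final tree: (((B:9/8,N:79/8):7/8,H:17/8):51/16,(Q:14/3,U:-5/3):51/16)
total length: 187/8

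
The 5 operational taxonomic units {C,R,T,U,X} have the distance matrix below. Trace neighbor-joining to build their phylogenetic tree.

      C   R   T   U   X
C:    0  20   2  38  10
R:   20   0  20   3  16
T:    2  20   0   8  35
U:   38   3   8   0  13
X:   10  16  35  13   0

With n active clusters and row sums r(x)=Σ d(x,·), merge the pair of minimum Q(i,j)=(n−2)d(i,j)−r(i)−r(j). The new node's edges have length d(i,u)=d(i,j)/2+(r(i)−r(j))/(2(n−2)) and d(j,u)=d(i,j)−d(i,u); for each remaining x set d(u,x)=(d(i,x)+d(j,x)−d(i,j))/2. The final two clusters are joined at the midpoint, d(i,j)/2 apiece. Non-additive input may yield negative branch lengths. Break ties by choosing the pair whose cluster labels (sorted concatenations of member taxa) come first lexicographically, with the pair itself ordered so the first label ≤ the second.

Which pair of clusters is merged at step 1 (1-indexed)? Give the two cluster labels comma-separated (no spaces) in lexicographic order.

C,T

iteration 1: select C,T (d=2, Q=-129); attach at lengths (11/6, 1/6); label the merged cluster CT
  updated: d(CT,R)=19, d(CT,U)=22, d(CT,X)=43/2
iteration 2: select CT,X (d=43/2, Q=-70); attach at lengths (55/4, 31/4); label the merged cluster CTX
  updated: d(CTX,R)=27/4, d(CTX,U)=27/4
iteration 3: select CTX,R (d=27/4, Q=-33/2); attach at lengths (21/4, 3/2); label the merged cluster CRTX
  updated: d(CRTX,U)=3/2
iteration 4: select CRTX,U (d=3/2); attach at lengths (3/4, 3/4); label the merged cluster CRTUX
final tree: ((((C:11/6,T:1/6):55/4,X:31/4):21/4,R:3/2):3/4,U:3/4)
total length: 127/4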